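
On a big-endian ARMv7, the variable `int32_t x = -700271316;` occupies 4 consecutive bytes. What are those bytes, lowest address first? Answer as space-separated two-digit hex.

Two's complement of -700271316 in 32 bits: 700271316 = 0x29BD4AD4; invert → 0xD642B52B; add 1 → 0xD642B52C.
Split into bytes (most-significant first): D6 42 B5 2C.
Big-endian: lowest address holds the most-significant byte.
So the memory order matches the most-significant-first order: D6 42 B5 2C.

D6 42 B5 2C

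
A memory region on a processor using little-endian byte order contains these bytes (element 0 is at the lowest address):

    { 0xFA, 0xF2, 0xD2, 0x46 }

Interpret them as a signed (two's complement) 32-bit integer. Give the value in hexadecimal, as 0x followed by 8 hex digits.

Little-endian stores the least-significant byte at the lowest address.
Reassemble most-significant byte first: 46 D2 F2 FA → 0x46D2F2FA.

0x46D2F2FA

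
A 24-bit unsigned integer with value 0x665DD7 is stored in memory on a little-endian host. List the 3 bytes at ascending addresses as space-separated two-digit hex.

D7 5D 66

Split into bytes (most-significant first): 66 5D D7.
Little-endian stores the least-significant byte at the lowest address.
So at ascending addresses the bytes are D7 5D 66.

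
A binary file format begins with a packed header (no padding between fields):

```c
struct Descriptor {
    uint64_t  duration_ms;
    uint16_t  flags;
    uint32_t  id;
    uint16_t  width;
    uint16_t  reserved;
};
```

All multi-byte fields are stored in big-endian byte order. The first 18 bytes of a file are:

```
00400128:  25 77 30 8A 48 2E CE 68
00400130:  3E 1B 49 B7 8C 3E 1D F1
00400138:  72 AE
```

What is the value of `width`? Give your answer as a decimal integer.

7665

`width` follows `duration_ms` (8 B), `flags` (2 B), `id` (4 B), so it starts at offset 8 + 2 + 4 = 14 and occupies 2 bytes.
Bytes at offsets 14..15: 1D F1.
In big-endian order the high byte comes first in memory.
The bytes are already most-significant first: 0x1DF1.
0x1DF1 = 7665.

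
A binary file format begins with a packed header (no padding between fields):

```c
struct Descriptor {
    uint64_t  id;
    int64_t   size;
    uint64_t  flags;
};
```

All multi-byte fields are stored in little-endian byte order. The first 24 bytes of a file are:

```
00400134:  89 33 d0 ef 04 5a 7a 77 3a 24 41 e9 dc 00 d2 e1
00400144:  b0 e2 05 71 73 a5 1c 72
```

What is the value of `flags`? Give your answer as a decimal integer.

8222628934907716272

`flags` follows `id` (8 B), `size` (8 B), so it starts at offset 8 + 8 = 16 and occupies 8 bytes.
Bytes at offsets 16..23: B0 E2 05 71 73 A5 1C 72.
Little-endian: lowest address holds the least-significant byte.
Reassemble most-significant byte first: 72 1C A5 73 71 05 E2 B0 → 0x721CA5737105E2B0.
0x721CA5737105E2B0 = 8222628934907716272.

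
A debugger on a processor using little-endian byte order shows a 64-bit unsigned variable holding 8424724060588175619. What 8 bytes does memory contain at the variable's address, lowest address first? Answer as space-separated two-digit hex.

8424724060588175619 in hexadecimal, padded to 64 bits, is 0x74EAA1E5A20B7103.
Split into bytes (most-significant first): 74 EA A1 E5 A2 0B 71 03.
In little-endian order the low byte comes first in memory.
So at ascending addresses the bytes are 03 71 0B A2 E5 A1 EA 74.

03 71 0B A2 E5 A1 EA 74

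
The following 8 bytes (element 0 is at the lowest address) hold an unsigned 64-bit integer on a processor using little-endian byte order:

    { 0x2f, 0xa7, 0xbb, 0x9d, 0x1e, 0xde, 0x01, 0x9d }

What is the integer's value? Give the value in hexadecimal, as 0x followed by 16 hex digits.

0x9D01DE1E9DBBA72F

In little-endian order the low byte comes first in memory.
Reassemble most-significant byte first: 9D 01 DE 1E 9D BB A7 2F → 0x9D01DE1E9DBBA72F.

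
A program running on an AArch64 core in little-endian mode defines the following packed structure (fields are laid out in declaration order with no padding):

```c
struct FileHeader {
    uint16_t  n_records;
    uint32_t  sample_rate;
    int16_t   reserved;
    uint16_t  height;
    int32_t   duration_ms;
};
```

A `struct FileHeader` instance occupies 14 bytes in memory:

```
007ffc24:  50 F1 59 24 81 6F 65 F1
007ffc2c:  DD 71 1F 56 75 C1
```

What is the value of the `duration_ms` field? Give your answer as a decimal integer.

-1049274849

`duration_ms` follows `n_records` (2 B), `sample_rate` (4 B), `reserved` (2 B), `height` (2 B), so it starts at offset 2 + 4 + 2 + 2 = 10 and occupies 4 bytes.
Bytes at offsets 10..13: 1F 56 75 C1.
In little-endian order the low byte comes first in memory.
Reassemble most-significant byte first: C1 75 56 1F → 0xC175561F.
Top bit is set, so as a signed 32-bit value this is 0xC175561F − 2^32 = -1049274849.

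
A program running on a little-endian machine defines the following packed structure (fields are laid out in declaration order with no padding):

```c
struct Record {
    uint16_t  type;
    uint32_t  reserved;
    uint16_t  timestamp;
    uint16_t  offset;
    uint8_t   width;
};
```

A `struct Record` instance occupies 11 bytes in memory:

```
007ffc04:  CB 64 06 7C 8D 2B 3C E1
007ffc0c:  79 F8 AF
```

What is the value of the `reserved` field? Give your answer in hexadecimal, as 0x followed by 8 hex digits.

0x2B8D7C06

`reserved` follows `type` (2 bytes), so it starts at byte offset 2 and occupies 4 bytes.
Bytes at offsets 2..5: 06 7C 8D 2B.
Little-endian stores the least-significant byte at the lowest address.
Reassemble most-significant byte first: 2B 8D 7C 06 → 0x2B8D7C06.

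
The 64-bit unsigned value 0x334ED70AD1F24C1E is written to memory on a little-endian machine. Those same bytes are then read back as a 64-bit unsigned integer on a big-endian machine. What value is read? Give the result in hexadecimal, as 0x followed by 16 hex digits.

0x1E4CF2D10AD74E33

Stored little-endian, the bytes at ascending addresses are 1E 4C F2 D1 0A D7 4E 33.
Read back as big-endian, the last byte is least significant, giving 0x1E4CF2D10AD74E33.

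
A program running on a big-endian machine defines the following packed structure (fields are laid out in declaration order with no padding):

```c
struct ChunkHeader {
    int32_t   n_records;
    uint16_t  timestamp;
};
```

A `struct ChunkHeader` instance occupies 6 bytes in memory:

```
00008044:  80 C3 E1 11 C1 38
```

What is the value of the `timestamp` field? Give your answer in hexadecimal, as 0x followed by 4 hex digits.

`timestamp` follows `n_records` (4 bytes), so it starts at byte offset 4 and occupies 2 bytes.
Bytes at offsets 4..5: C1 38.
Big-endian: lowest address holds the most-significant byte.
The bytes are already most-significant first: 0xC138.

0xC138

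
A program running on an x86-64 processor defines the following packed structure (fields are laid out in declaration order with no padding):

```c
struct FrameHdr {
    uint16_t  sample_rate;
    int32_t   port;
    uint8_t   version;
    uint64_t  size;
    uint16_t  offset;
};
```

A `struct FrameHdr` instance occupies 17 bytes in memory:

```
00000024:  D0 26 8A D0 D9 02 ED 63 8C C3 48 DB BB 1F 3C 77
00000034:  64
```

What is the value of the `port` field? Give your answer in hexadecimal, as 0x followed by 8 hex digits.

0x02D9D08A

`port` follows `sample_rate` (2 bytes), so it starts at byte offset 2 and occupies 4 bytes.
Bytes at offsets 2..5: 8A D0 D9 02.
Little-endian stores the least-significant byte at the lowest address.
Reassemble most-significant byte first: 02 D9 D0 8A → 0x02D9D08A.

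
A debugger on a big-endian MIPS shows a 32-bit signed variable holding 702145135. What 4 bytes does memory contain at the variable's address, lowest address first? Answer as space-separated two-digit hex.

29 D9 E2 6F

702145135 in hexadecimal, padded to 32 bits, is 0x29D9E26F.
Split into bytes (most-significant first): 29 D9 E2 6F.
Big-endian stores the most-significant byte at the lowest address.
So the memory order matches the most-significant-first order: 29 D9 E2 6F.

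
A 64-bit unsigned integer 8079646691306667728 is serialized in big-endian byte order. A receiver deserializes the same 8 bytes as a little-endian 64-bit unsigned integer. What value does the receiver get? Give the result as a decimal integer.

15023725378083168368

8079646691306667728 in 64-bit hexadecimal is 0x7020ABDBA1FE7ED0.
Stored big-endian, the bytes at ascending addresses are 70 20 AB DB A1 FE 7E D0.
Read back as little-endian, the first byte is least significant, giving 0xD07EFEA1DBAB2070.
0xD07EFEA1DBAB2070 = 15023725378083168368.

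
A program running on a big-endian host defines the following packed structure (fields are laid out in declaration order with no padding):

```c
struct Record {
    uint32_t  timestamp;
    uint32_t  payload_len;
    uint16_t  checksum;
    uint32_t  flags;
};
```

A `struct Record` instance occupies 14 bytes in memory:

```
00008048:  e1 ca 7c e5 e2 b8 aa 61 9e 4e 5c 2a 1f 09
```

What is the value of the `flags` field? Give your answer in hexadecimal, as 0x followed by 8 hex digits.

0x5C2A1F09

`flags` follows `timestamp` (4 B), `payload_len` (4 B), `checksum` (2 B), so it starts at offset 4 + 4 + 2 = 10 and occupies 4 bytes.
Bytes at offsets 10..13: 5C 2A 1F 09.
Big-endian: lowest address holds the most-significant byte.
The bytes are already most-significant first: 0x5C2A1F09.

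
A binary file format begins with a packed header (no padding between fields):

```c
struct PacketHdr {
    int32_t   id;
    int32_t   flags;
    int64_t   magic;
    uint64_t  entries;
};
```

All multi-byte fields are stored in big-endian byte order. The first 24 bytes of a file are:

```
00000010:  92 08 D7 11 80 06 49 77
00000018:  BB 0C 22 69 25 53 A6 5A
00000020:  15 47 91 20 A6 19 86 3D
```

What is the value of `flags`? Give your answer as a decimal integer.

`flags` follows `id` (4 bytes), so it starts at byte offset 4 and occupies 4 bytes.
Bytes at offsets 4..7: 80 06 49 77.
Big-endian stores the most-significant byte at the lowest address.
The bytes are already most-significant first: 0x80064977.
Top bit is set, so as a signed 32-bit value this is 0x80064977 − 2^32 = -2147071625.

-2147071625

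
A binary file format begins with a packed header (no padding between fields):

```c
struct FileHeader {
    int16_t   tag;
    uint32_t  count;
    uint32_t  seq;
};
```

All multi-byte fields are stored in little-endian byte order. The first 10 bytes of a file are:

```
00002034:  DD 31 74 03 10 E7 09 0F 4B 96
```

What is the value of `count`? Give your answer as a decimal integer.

`count` follows `tag` (2 bytes), so it starts at byte offset 2 and occupies 4 bytes.
Bytes at offsets 2..5: 74 03 10 E7.
In little-endian order the low byte comes first in memory.
Reassemble most-significant byte first: E7 10 03 74 → 0xE7100374.
0xE7100374 = 3876586356.

3876586356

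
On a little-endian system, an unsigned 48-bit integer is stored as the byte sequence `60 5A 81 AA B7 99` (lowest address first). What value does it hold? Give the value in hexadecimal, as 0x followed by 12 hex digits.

0x99B7AA815A60

Little-endian stores the least-significant byte at the lowest address.
Reassemble most-significant byte first: 99 B7 AA 81 5A 60 → 0x99B7AA815A60.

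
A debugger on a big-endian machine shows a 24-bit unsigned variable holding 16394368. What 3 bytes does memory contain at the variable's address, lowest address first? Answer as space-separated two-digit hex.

FA 28 80

16394368 in hexadecimal, padded to 24 bits, is 0xFA2880.
Split into bytes (most-significant first): FA 28 80.
In big-endian order the high byte comes first in memory.
So the memory order matches the most-significant-first order: FA 28 80.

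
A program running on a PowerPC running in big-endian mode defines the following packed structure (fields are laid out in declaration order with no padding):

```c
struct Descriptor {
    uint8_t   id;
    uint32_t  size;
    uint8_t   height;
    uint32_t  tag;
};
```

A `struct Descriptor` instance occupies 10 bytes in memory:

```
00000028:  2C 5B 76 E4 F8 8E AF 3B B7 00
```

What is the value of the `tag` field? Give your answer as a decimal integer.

`tag` follows `id` (1 B), `size` (4 B), `height` (1 B), so it starts at offset 1 + 4 + 1 = 6 and occupies 4 bytes.
Bytes at offsets 6..9: AF 3B B7 00.
In big-endian order the high byte comes first in memory.
The bytes are already most-significant first: 0xAF3BB700.
0xAF3BB700 = 2939926272.

2939926272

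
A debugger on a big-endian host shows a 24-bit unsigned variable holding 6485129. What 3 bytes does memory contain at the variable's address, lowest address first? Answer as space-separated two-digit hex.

62 F4 89

6485129 in hexadecimal, padded to 24 bits, is 0x62F489.
Split into bytes (most-significant first): 62 F4 89.
In big-endian order the high byte comes first in memory.
So the memory order matches the most-significant-first order: 62 F4 89.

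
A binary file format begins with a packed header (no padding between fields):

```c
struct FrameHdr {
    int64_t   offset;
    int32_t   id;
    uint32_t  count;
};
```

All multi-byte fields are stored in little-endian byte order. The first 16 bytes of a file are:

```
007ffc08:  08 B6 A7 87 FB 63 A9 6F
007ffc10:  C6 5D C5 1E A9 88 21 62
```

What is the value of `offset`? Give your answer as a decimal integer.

8046072141237958152

`offset` is the first field, at byte offset 0, occupying 8 bytes.
Bytes at offsets 0..7: 08 B6 A7 87 FB 63 A9 6F.
Little-endian stores the least-significant byte at the lowest address.
Reassemble most-significant byte first: 6F A9 63 FB 87 A7 B6 08 → 0x6FA963FB87A7B608.
0x6FA963FB87A7B608 = 8046072141237958152.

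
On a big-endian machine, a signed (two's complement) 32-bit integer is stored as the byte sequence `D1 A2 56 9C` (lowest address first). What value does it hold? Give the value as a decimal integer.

Big-endian stores the most-significant byte at the lowest address.
The bytes are already most-significant first: 0xD1A2569C.
Top bit is set, so as a signed 32-bit value this is 0xD1A2569C − 2^32 = -777890148.

-777890148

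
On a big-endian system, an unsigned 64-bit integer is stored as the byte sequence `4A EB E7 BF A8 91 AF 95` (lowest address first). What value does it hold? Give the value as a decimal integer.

Big-endian: lowest address holds the most-significant byte.
The bytes are already most-significant first: 0x4AEBE7BFA891AF95.
0x4AEBE7BFA891AF95 = 5398663388686561173.

5398663388686561173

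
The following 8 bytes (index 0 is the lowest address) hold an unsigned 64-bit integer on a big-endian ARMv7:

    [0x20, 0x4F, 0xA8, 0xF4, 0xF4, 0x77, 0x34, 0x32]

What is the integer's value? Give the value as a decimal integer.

2328265302400775218

Big-endian stores the most-significant byte at the lowest address.
The bytes are already most-significant first: 0x204FA8F4F4773432.
0x204FA8F4F4773432 = 2328265302400775218.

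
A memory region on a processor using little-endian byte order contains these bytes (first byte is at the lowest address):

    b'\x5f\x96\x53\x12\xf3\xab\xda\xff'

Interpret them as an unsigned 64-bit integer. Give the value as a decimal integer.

18436237085067417183

In little-endian order the low byte comes first in memory.
Reassemble most-significant byte first: FF DA AB F3 12 53 96 5F → 0xFFDAABF31253965F.
0xFFDAABF31253965F = 18436237085067417183.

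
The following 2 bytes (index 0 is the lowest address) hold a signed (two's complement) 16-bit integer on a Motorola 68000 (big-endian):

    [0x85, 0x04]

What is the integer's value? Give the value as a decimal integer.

-31484

Big-endian stores the most-significant byte at the lowest address.
The bytes are already most-significant first: 0x8504.
Top bit is set, so as a signed 16-bit value this is 0x8504 − 2^16 = -31484.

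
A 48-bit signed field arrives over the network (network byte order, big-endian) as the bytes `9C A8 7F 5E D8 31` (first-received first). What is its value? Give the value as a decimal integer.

-109227471349711

Big-endian: lowest address holds the most-significant byte.
The bytes are already most-significant first: 0x9CA87F5ED831.
Top bit is set, so as a signed 48-bit value this is 0x9CA87F5ED831 − 2^48 = -109227471349711.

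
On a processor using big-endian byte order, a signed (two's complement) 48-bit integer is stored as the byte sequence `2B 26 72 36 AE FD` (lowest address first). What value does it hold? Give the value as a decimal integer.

Big-endian stores the most-significant byte at the lowest address.
The bytes are already most-significant first: 0x2B267236AEFD.
0x2B267236AEFD = 47444124937981.

47444124937981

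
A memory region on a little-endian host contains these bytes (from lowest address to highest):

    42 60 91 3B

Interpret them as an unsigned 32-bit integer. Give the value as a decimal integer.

999383106

Little-endian: lowest address holds the least-significant byte.
Reassemble most-significant byte first: 3B 91 60 42 → 0x3B916042.
0x3B916042 = 999383106.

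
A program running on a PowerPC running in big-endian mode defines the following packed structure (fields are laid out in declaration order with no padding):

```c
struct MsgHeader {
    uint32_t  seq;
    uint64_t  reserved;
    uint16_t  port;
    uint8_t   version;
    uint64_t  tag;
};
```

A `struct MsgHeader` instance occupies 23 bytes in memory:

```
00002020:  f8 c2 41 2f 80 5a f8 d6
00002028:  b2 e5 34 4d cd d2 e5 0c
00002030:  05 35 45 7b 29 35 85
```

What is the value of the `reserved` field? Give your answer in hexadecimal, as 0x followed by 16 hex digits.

0x805AF8D6B2E5344D

`reserved` follows `seq` (4 bytes), so it starts at byte offset 4 and occupies 8 bytes.
Bytes at offsets 4..11: 80 5A F8 D6 B2 E5 34 4D.
Big-endian stores the most-significant byte at the lowest address.
The bytes are already most-significant first: 0x805AF8D6B2E5344D.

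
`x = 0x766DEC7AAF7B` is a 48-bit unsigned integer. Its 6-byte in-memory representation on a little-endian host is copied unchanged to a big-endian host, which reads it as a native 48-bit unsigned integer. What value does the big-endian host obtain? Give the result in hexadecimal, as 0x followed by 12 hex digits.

Stored little-endian, the bytes at ascending addresses are 7B AF 7A EC 6D 76.
Read back as big-endian, the last byte is least significant, giving 0x7BAF7AEC6D76.

0x7BAF7AEC6D76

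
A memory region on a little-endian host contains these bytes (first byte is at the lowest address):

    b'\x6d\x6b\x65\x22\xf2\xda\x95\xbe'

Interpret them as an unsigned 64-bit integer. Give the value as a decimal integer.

Little-endian: lowest address holds the least-significant byte.
Reassemble most-significant byte first: BE 95 DA F2 22 65 6B 6D → 0xBE95DAF222656B6D.
0xBE95DAF222656B6D = 13733123372230208365.

13733123372230208365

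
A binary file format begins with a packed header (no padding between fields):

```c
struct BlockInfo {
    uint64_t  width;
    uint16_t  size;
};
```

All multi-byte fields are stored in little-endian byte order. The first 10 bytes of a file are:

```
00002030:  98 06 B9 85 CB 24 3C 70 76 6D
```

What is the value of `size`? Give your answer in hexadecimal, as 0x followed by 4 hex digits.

`size` follows `width` (8 bytes), so it starts at byte offset 8 and occupies 2 bytes.
Bytes at offsets 8..9: 76 6D.
In little-endian order the low byte comes first in memory.
Reassemble most-significant byte first: 6D 76 → 0x6D76.

0x6D76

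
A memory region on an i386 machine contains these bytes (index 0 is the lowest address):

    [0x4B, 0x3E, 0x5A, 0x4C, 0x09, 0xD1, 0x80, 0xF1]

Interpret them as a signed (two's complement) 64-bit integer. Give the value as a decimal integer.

-1044605275684061621

Little-endian stores the least-significant byte at the lowest address.
Reassemble most-significant byte first: F1 80 D1 09 4C 5A 3E 4B → 0xF180D1094C5A3E4B.
Top bit is set, so as a signed 64-bit value this is 0xF180D1094C5A3E4B − 2^64 = -1044605275684061621.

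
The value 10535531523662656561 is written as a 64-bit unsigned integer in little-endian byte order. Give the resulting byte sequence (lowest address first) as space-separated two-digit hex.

10535531523662656561 in hexadecimal, padded to 64 bits, is 0x9235BA19E3D7B431.
Split into bytes (most-significant first): 92 35 BA 19 E3 D7 B4 31.
In little-endian order the low byte comes first in memory.
So at ascending addresses the bytes are 31 B4 D7 E3 19 BA 35 92.

31 B4 D7 E3 19 BA 35 92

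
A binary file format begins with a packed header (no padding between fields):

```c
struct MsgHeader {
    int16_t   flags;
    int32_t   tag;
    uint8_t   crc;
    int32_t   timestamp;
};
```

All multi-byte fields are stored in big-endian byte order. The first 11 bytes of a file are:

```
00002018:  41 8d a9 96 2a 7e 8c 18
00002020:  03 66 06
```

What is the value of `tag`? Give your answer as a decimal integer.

`tag` follows `flags` (2 bytes), so it starts at byte offset 2 and occupies 4 bytes.
Bytes at offsets 2..5: A9 96 2A 7E.
Big-endian: lowest address holds the most-significant byte.
The bytes are already most-significant first: 0xA9962A7E.
Top bit is set, so as a signed 32-bit value this is 0xA9962A7E − 2^32 = -1449776514.

-1449776514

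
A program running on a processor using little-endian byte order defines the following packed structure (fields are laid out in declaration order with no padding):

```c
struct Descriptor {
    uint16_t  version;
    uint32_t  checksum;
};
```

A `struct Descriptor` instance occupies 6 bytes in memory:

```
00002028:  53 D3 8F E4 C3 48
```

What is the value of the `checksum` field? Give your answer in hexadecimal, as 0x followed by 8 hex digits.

`checksum` follows `version` (2 bytes), so it starts at byte offset 2 and occupies 4 bytes.
Bytes at offsets 2..5: 8F E4 C3 48.
Little-endian: lowest address holds the least-significant byte.
Reassemble most-significant byte first: 48 C3 E4 8F → 0x48C3E48F.

0x48C3E48F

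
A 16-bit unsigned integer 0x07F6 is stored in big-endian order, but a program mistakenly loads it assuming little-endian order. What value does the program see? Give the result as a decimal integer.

Stored big-endian, the bytes at ascending addresses are 07 F6.
Read back as little-endian, the first byte is least significant, giving 0xF607.
0xF607 = 62983.

62983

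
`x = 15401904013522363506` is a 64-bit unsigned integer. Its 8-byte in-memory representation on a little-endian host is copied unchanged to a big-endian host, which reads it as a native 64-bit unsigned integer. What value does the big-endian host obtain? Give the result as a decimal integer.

8278928889452871381

15401904013522363506 in 64-bit hexadecimal is 0xD5BE8E18F6A9E472.
Stored little-endian, the bytes at ascending addresses are 72 E4 A9 F6 18 8E BE D5.
Read back as big-endian, the last byte is least significant, giving 0x72E4A9F6188EBED5.
0x72E4A9F6188EBED5 = 8278928889452871381.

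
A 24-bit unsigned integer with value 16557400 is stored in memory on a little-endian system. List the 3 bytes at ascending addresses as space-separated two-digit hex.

16557400 in hexadecimal, padded to 24 bits, is 0xFCA558.
Split into bytes (most-significant first): FC A5 58.
Little-endian: lowest address holds the least-significant byte.
So at ascending addresses the bytes are 58 A5 FC.

58 A5 FC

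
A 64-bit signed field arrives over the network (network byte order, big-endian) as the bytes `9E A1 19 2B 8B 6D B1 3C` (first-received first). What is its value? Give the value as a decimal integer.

In big-endian order the high byte comes first in memory.
The bytes are already most-significant first: 0x9EA1192B8B6DB13C.
Top bit is set, so as a signed 64-bit value this is 0x9EA1192B8B6DB13C − 2^64 = -7016299069653012164.

-7016299069653012164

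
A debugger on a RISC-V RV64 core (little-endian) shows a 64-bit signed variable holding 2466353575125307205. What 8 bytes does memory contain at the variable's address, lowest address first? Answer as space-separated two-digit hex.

45 CF DB 5F 82 3F 3A 22

2466353575125307205 in hexadecimal, padded to 64 bits, is 0x223A3F825FDBCF45.
Split into bytes (most-significant first): 22 3A 3F 82 5F DB CF 45.
Little-endian: lowest address holds the least-significant byte.
So at ascending addresses the bytes are 45 CF DB 5F 82 3F 3A 22.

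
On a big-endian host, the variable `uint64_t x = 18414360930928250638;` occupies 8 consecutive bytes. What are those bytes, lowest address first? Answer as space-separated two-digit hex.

FF 8C F3 B4 05 CF 4F 0E

18414360930928250638 in hexadecimal, padded to 64 bits, is 0xFF8CF3B405CF4F0E.
Split into bytes (most-significant first): FF 8C F3 B4 05 CF 4F 0E.
Big-endian stores the most-significant byte at the lowest address.
So the memory order matches the most-significant-first order: FF 8C F3 B4 05 CF 4F 0E.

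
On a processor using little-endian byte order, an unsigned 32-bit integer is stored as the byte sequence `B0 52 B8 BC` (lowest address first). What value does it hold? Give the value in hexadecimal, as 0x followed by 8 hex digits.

Little-endian: lowest address holds the least-significant byte.
Reassemble most-significant byte first: BC B8 52 B0 → 0xBCB852B0.

0xBCB852B0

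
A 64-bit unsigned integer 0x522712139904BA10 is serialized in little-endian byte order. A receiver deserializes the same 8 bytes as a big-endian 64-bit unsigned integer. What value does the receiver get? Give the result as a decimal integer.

Stored little-endian, the bytes at ascending addresses are 10 BA 04 99 13 12 27 52.
Read back as big-endian, the last byte is least significant, giving 0x10BA049913122752.
0x10BA049913122752 = 1205280905771493202.

1205280905771493202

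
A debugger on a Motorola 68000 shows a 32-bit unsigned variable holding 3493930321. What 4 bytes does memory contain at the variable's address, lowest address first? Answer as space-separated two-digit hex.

3493930321 in hexadecimal, padded to 32 bits, is 0xD0412551.
Split into bytes (most-significant first): D0 41 25 51.
Big-endian stores the most-significant byte at the lowest address.
So the memory order matches the most-significant-first order: D0 41 25 51.

D0 41 25 51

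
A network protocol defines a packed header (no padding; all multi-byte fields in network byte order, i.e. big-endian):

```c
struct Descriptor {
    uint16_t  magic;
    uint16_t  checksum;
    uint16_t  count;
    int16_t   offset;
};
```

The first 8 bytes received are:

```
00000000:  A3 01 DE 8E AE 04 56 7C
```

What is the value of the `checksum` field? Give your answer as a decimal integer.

56974

`checksum` follows `magic` (2 bytes), so it starts at byte offset 2 and occupies 2 bytes.
Bytes at offsets 2..3: DE 8E.
In big-endian order the high byte comes first in memory.
The bytes are already most-significant first: 0xDE8E.
0xDE8E = 56974.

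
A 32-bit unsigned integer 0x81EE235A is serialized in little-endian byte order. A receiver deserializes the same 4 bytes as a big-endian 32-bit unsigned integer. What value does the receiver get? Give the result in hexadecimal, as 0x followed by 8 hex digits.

Stored little-endian, the bytes at ascending addresses are 5A 23 EE 81.
Read back as big-endian, the last byte is least significant, giving 0x5A23EE81.

0x5A23EE81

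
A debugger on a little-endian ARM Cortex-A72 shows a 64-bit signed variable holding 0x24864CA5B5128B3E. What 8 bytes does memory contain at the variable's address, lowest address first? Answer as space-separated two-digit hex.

Split into bytes (most-significant first): 24 86 4C A5 B5 12 8B 3E.
Little-endian: lowest address holds the least-significant byte.
So at ascending addresses the bytes are 3E 8B 12 B5 A5 4C 86 24.

3E 8B 12 B5 A5 4C 86 24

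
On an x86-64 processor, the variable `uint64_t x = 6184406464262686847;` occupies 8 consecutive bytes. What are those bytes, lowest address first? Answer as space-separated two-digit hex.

6184406464262686847 in hexadecimal, padded to 64 bits, is 0x55D36CE9B101C87F.
Split into bytes (most-significant first): 55 D3 6C E9 B1 01 C8 7F.
In little-endian order the low byte comes first in memory.
So at ascending addresses the bytes are 7F C8 01 B1 E9 6C D3 55.

7F C8 01 B1 E9 6C D3 55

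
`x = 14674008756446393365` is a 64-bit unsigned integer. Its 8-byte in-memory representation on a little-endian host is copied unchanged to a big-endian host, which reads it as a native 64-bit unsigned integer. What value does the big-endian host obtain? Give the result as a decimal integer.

1546130769419543755

14674008756446393365 in 64-bit hexadecimal is 0xCBA48D37BEF57415.
Stored little-endian, the bytes at ascending addresses are 15 74 F5 BE 37 8D A4 CB.
Read back as big-endian, the last byte is least significant, giving 0x1574F5BE378DA4CB.
0x1574F5BE378DA4CB = 1546130769419543755.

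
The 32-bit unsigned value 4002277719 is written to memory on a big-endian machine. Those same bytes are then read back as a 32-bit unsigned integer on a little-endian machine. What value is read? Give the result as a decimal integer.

1474924014

4002277719 in 32-bit hexadecimal is 0xEE8DE957.
Stored big-endian, the bytes at ascending addresses are EE 8D E9 57.
Read back as little-endian, the first byte is least significant, giving 0x57E98DEE.
0x57E98DEE = 1474924014.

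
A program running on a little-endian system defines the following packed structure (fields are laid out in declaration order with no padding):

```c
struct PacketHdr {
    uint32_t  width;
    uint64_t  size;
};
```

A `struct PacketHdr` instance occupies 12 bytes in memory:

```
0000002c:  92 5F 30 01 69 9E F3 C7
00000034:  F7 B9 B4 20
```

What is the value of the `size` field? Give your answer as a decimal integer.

2356712978884304489

`size` follows `width` (4 bytes), so it starts at byte offset 4 and occupies 8 bytes.
Bytes at offsets 4..11: 69 9E F3 C7 F7 B9 B4 20.
Little-endian stores the least-significant byte at the lowest address.
Reassemble most-significant byte first: 20 B4 B9 F7 C7 F3 9E 69 → 0x20B4B9F7C7F39E69.
0x20B4B9F7C7F39E69 = 2356712978884304489.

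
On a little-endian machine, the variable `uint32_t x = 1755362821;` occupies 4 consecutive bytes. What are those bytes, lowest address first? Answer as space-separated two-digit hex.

1755362821 in hexadecimal, padded to 32 bits, is 0x68A0B605.
Split into bytes (most-significant first): 68 A0 B6 05.
Little-endian: lowest address holds the least-significant byte.
So at ascending addresses the bytes are 05 B6 A0 68.

05 B6 A0 68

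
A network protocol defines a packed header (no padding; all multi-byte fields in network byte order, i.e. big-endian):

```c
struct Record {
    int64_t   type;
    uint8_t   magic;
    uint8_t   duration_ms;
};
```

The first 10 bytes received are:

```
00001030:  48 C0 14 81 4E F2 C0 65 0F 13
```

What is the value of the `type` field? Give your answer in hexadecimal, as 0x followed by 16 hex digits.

0x48C014814EF2C065

`type` is the first field, at byte offset 0, occupying 8 bytes.
Bytes at offsets 0..7: 48 C0 14 81 4E F2 C0 65.
In big-endian order the high byte comes first in memory.
The bytes are already most-significant first: 0x48C014814EF2C065.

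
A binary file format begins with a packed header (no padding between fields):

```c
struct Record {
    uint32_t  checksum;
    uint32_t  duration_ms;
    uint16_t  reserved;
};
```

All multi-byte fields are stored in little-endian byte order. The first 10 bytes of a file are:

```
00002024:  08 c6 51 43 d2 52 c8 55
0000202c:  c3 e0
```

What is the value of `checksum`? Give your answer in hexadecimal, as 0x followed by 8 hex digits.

0x4351C608

`checksum` is the first field, at byte offset 0, occupying 4 bytes.
Bytes at offsets 0..3: 08 C6 51 43.
Little-endian stores the least-significant byte at the lowest address.
Reassemble most-significant byte first: 43 51 C6 08 → 0x4351C608.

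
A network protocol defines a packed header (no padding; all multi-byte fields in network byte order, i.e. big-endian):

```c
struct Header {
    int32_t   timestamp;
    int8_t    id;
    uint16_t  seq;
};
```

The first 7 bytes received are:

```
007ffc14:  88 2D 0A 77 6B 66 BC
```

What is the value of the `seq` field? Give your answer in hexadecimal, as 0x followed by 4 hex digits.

`seq` follows `timestamp` (4 B), `id` (1 B), so it starts at offset 4 + 1 = 5 and occupies 2 bytes.
Bytes at offsets 5..6: 66 BC.
In big-endian order the high byte comes first in memory.
The bytes are already most-significant first: 0x66BC.

0x66BC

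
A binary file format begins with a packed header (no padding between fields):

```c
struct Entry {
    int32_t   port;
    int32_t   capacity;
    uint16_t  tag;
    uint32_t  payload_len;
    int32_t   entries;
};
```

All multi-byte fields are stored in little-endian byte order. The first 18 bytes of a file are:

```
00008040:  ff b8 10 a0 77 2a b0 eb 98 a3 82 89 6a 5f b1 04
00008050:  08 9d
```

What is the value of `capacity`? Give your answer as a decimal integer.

-340776329

`capacity` follows `port` (4 bytes), so it starts at byte offset 4 and occupies 4 bytes.
Bytes at offsets 4..7: 77 2A B0 EB.
In little-endian order the low byte comes first in memory.
Reassemble most-significant byte first: EB B0 2A 77 → 0xEBB02A77.
Top bit is set, so as a signed 32-bit value this is 0xEBB02A77 − 2^32 = -340776329.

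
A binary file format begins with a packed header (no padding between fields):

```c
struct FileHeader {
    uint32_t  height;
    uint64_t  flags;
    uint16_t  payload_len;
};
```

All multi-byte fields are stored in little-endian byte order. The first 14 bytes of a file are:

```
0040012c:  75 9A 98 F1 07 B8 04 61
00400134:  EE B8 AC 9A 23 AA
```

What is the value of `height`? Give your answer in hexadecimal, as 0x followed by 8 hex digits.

`height` is the first field, at byte offset 0, occupying 4 bytes.
Bytes at offsets 0..3: 75 9A 98 F1.
In little-endian order the low byte comes first in memory.
Reassemble most-significant byte first: F1 98 9A 75 → 0xF1989A75.

0xF1989A75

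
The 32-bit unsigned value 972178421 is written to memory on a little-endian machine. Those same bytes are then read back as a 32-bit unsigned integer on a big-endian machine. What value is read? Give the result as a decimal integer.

4114870841

972178421 in 32-bit hexadecimal is 0x39F243F5.
Stored little-endian, the bytes at ascending addresses are F5 43 F2 39.
Read back as big-endian, the last byte is least significant, giving 0xF543F239.
0xF543F239 = 4114870841.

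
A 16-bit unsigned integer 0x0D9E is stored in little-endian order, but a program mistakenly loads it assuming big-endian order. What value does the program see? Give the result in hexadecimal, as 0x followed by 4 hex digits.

0x9E0D

Stored little-endian, the bytes at ascending addresses are 9E 0D.
Read back as big-endian, the last byte is least significant, giving 0x9E0D.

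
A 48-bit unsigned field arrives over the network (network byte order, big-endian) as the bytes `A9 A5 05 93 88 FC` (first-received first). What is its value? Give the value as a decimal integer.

186526228252924

Big-endian stores the most-significant byte at the lowest address.
The bytes are already most-significant first: 0xA9A5059388FC.
0xA9A5059388FC = 186526228252924.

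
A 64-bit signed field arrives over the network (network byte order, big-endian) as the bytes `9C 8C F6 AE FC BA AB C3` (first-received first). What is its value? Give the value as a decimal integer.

-7166081675628467261

In big-endian order the high byte comes first in memory.
The bytes are already most-significant first: 0x9C8CF6AEFCBAABC3.
Top bit is set, so as a signed 64-bit value this is 0x9C8CF6AEFCBAABC3 − 2^64 = -7166081675628467261.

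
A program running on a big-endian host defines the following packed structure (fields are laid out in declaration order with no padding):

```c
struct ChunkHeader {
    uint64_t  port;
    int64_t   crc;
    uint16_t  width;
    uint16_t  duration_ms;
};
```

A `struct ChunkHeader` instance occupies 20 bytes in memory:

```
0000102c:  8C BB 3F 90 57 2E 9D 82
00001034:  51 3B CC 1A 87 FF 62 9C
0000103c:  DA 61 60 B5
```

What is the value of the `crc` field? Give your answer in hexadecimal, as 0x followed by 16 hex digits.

`crc` follows `port` (8 bytes), so it starts at byte offset 8 and occupies 8 bytes.
Bytes at offsets 8..15: 51 3B CC 1A 87 FF 62 9C.
Big-endian: lowest address holds the most-significant byte.
The bytes are already most-significant first: 0x513BCC1A87FF629C.

0x513BCC1A87FF629C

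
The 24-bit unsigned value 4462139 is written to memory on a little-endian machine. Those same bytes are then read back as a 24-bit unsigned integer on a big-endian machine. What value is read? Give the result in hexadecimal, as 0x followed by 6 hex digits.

0x3B1644

4462139 in 24-bit hexadecimal is 0x44163B.
Stored little-endian, the bytes at ascending addresses are 3B 16 44.
Read back as big-endian, the last byte is least significant, giving 0x3B1644.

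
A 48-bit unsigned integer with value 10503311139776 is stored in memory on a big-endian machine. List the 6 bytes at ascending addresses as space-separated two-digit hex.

10503311139776 in hexadecimal, padded to 48 bits, is 0x098D7E2123C0.
Split into bytes (most-significant first): 09 8D 7E 21 23 C0.
Big-endian stores the most-significant byte at the lowest address.
So the memory order matches the most-significant-first order: 09 8D 7E 21 23 C0.

09 8D 7E 21 23 C0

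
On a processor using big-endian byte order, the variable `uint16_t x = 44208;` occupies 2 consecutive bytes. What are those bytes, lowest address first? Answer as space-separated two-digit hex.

AC B0

44208 in hexadecimal, padded to 16 bits, is 0xACB0.
Split into bytes (most-significant first): AC B0.
In big-endian order the high byte comes first in memory.
So the memory order matches the most-significant-first order: AC B0.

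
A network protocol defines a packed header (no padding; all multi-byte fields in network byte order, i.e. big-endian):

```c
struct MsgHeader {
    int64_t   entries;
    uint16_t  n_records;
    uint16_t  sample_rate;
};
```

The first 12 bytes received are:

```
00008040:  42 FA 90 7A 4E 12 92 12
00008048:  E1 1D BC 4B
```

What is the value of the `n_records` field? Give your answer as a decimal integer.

`n_records` follows `entries` (8 bytes), so it starts at byte offset 8 and occupies 2 bytes.
Bytes at offsets 8..9: E1 1D.
Big-endian: lowest address holds the most-significant byte.
The bytes are already most-significant first: 0xE11D.
0xE11D = 57629.

57629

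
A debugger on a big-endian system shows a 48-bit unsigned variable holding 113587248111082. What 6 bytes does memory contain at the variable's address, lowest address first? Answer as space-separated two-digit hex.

67 4E 97 93 1D EA

113587248111082 in hexadecimal, padded to 48 bits, is 0x674E97931DEA.
Split into bytes (most-significant first): 67 4E 97 93 1D EA.
In big-endian order the high byte comes first in memory.
So the memory order matches the most-significant-first order: 67 4E 97 93 1D EA.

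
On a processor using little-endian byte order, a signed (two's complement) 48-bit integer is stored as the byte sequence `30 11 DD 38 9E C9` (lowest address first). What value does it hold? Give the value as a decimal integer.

Little-endian: lowest address holds the least-significant byte.
Reassemble most-significant byte first: C9 9E 38 DD 11 30 → 0xC99E38DD1130.
Top bit is set, so as a signed 48-bit value this is 0xC99E38DD1130 − 2^48 = -59793580682960.

-59793580682960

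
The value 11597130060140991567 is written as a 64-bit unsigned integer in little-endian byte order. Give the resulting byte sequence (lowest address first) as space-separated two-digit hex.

4F 54 B5 70 58 48 F1 A0

11597130060140991567 in hexadecimal, padded to 64 bits, is 0xA0F1485870B5544F.
Split into bytes (most-significant first): A0 F1 48 58 70 B5 54 4F.
Little-endian: lowest address holds the least-significant byte.
So at ascending addresses the bytes are 4F 54 B5 70 58 48 F1 A0.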